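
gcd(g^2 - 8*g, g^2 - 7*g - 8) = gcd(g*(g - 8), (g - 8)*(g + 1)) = g - 8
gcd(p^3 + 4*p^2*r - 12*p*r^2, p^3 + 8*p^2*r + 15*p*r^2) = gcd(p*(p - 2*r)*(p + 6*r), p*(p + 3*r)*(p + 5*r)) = p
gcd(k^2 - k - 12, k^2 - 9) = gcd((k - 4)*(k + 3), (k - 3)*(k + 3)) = k + 3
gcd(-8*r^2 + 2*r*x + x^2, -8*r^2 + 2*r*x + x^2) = -8*r^2 + 2*r*x + x^2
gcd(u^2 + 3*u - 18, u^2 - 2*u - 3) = u - 3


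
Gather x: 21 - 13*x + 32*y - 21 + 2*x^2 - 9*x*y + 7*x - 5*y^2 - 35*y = 2*x^2 + x*(-9*y - 6) - 5*y^2 - 3*y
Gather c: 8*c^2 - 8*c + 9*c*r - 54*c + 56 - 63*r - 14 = 8*c^2 + c*(9*r - 62) - 63*r + 42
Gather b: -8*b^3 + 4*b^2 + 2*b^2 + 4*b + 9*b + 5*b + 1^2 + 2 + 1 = -8*b^3 + 6*b^2 + 18*b + 4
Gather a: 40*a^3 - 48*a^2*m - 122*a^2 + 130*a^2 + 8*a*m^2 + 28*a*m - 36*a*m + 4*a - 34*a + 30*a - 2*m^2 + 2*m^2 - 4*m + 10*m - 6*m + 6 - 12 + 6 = 40*a^3 + a^2*(8 - 48*m) + a*(8*m^2 - 8*m)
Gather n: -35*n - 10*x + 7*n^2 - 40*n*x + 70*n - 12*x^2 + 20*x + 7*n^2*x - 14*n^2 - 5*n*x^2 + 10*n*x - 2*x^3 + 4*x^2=n^2*(7*x - 7) + n*(-5*x^2 - 30*x + 35) - 2*x^3 - 8*x^2 + 10*x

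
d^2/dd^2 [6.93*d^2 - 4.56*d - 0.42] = 13.8600000000000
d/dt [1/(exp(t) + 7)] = -exp(t)/(exp(t) + 7)^2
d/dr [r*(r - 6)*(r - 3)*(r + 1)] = 4*r^3 - 24*r^2 + 18*r + 18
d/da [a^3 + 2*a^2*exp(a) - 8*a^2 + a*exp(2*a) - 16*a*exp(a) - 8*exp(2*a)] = 2*a^2*exp(a) + 3*a^2 + 2*a*exp(2*a) - 12*a*exp(a) - 16*a - 15*exp(2*a) - 16*exp(a)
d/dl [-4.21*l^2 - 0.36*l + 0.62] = -8.42*l - 0.36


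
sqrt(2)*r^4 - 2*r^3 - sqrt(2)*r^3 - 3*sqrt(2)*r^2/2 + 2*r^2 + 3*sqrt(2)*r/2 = r*(r - 1)*(r - 3*sqrt(2)/2)*(sqrt(2)*r + 1)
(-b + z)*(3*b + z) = -3*b^2 + 2*b*z + z^2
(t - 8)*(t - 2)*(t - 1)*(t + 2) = t^4 - 9*t^3 + 4*t^2 + 36*t - 32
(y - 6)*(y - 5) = y^2 - 11*y + 30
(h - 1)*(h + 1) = h^2 - 1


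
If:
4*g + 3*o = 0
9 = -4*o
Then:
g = 27/16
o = -9/4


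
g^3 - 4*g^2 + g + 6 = (g - 3)*(g - 2)*(g + 1)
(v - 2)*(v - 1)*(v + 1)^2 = v^4 - v^3 - 3*v^2 + v + 2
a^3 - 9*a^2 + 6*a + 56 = (a - 7)*(a - 4)*(a + 2)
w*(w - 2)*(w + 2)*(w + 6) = w^4 + 6*w^3 - 4*w^2 - 24*w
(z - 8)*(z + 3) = z^2 - 5*z - 24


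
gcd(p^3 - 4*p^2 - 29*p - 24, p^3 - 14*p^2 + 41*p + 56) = p^2 - 7*p - 8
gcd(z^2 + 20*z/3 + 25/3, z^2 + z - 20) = z + 5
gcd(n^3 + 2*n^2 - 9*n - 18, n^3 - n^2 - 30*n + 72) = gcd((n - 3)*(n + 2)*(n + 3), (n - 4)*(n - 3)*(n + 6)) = n - 3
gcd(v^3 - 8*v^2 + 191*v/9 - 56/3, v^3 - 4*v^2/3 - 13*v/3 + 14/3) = v - 7/3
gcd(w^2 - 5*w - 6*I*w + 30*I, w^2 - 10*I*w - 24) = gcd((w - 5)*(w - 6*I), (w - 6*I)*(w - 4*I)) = w - 6*I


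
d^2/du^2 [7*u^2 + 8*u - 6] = 14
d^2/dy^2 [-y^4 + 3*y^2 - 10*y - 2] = 6 - 12*y^2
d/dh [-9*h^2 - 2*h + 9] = -18*h - 2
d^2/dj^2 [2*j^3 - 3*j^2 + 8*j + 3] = 12*j - 6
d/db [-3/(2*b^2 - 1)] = 12*b/(2*b^2 - 1)^2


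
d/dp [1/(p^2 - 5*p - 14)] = (5 - 2*p)/(-p^2 + 5*p + 14)^2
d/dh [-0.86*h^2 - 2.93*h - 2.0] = -1.72*h - 2.93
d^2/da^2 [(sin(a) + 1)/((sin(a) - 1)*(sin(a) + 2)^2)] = -(4*sin(a)^4 + 6*sin(a)^3 + 18*sin(a)^2 + 20*sin(a) + 6)/((sin(a) - 1)^2*(sin(a) + 2)^4)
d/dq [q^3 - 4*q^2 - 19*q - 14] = 3*q^2 - 8*q - 19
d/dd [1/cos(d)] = sin(d)/cos(d)^2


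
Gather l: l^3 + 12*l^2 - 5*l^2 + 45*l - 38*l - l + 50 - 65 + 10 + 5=l^3 + 7*l^2 + 6*l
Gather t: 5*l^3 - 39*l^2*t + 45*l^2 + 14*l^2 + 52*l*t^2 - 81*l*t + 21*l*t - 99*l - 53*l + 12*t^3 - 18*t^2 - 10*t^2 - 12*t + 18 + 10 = 5*l^3 + 59*l^2 - 152*l + 12*t^3 + t^2*(52*l - 28) + t*(-39*l^2 - 60*l - 12) + 28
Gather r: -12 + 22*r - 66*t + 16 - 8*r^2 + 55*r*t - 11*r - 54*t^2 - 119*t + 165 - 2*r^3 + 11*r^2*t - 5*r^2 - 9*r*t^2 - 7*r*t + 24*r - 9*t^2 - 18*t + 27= -2*r^3 + r^2*(11*t - 13) + r*(-9*t^2 + 48*t + 35) - 63*t^2 - 203*t + 196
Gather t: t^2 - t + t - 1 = t^2 - 1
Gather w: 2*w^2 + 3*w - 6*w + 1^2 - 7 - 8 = 2*w^2 - 3*w - 14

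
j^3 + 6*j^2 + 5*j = j*(j + 1)*(j + 5)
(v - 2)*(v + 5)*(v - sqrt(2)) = v^3 - sqrt(2)*v^2 + 3*v^2 - 10*v - 3*sqrt(2)*v + 10*sqrt(2)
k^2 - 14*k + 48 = (k - 8)*(k - 6)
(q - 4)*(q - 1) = q^2 - 5*q + 4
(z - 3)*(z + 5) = z^2 + 2*z - 15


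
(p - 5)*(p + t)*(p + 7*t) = p^3 + 8*p^2*t - 5*p^2 + 7*p*t^2 - 40*p*t - 35*t^2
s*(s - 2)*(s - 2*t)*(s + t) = s^4 - s^3*t - 2*s^3 - 2*s^2*t^2 + 2*s^2*t + 4*s*t^2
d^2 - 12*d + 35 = (d - 7)*(d - 5)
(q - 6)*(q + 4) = q^2 - 2*q - 24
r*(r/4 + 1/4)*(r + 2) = r^3/4 + 3*r^2/4 + r/2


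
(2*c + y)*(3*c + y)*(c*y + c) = 6*c^3*y + 6*c^3 + 5*c^2*y^2 + 5*c^2*y + c*y^3 + c*y^2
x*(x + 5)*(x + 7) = x^3 + 12*x^2 + 35*x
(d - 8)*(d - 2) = d^2 - 10*d + 16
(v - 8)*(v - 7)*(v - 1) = v^3 - 16*v^2 + 71*v - 56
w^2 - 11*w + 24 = (w - 8)*(w - 3)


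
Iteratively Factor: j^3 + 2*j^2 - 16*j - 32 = (j + 2)*(j^2 - 16) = (j + 2)*(j + 4)*(j - 4)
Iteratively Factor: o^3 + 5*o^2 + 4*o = (o + 4)*(o^2 + o) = o*(o + 4)*(o + 1)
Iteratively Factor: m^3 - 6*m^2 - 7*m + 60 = (m + 3)*(m^2 - 9*m + 20) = (m - 5)*(m + 3)*(m - 4)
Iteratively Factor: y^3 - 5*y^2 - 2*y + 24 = (y - 4)*(y^2 - y - 6) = (y - 4)*(y + 2)*(y - 3)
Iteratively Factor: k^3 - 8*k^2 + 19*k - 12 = (k - 4)*(k^2 - 4*k + 3) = (k - 4)*(k - 1)*(k - 3)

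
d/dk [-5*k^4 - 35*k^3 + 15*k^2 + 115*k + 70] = -20*k^3 - 105*k^2 + 30*k + 115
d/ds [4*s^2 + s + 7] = 8*s + 1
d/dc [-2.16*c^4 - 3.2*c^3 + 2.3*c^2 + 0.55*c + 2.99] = -8.64*c^3 - 9.6*c^2 + 4.6*c + 0.55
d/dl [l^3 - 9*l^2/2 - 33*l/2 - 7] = 3*l^2 - 9*l - 33/2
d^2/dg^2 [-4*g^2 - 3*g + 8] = -8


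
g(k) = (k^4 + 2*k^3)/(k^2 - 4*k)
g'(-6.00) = -6.96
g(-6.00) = 14.40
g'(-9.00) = -12.57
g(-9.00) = 43.62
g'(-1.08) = 0.12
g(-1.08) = -0.21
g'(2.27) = -21.54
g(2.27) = -12.72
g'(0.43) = -0.67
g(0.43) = -0.13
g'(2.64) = -40.62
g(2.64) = -23.78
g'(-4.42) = -4.19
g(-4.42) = 5.61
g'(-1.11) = 0.10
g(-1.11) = -0.21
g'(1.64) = -7.96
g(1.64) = -4.15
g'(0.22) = -0.28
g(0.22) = -0.03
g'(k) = (4 - 2*k)*(k^4 + 2*k^3)/(k^2 - 4*k)^2 + (4*k^3 + 6*k^2)/(k^2 - 4*k) = 2*k*(k^2 - 5*k - 8)/(k^2 - 8*k + 16)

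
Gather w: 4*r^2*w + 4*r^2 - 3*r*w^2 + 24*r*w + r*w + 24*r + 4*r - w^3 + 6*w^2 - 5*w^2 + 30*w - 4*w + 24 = 4*r^2 + 28*r - w^3 + w^2*(1 - 3*r) + w*(4*r^2 + 25*r + 26) + 24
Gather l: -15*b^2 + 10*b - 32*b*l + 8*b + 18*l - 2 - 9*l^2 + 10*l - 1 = -15*b^2 + 18*b - 9*l^2 + l*(28 - 32*b) - 3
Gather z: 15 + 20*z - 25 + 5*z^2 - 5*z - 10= 5*z^2 + 15*z - 20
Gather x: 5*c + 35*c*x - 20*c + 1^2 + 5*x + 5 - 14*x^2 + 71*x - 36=-15*c - 14*x^2 + x*(35*c + 76) - 30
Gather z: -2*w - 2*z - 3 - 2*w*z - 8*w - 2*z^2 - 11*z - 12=-10*w - 2*z^2 + z*(-2*w - 13) - 15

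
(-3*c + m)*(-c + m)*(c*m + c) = 3*c^3*m + 3*c^3 - 4*c^2*m^2 - 4*c^2*m + c*m^3 + c*m^2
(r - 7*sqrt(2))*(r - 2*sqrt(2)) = r^2 - 9*sqrt(2)*r + 28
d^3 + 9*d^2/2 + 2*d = d*(d + 1/2)*(d + 4)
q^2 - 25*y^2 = (q - 5*y)*(q + 5*y)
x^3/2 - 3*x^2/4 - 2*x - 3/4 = (x/2 + 1/2)*(x - 3)*(x + 1/2)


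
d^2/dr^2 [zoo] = 0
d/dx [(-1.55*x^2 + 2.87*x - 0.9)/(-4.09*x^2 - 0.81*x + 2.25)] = (12.9938*x^2 - 14.337*x + 5.7285)/(16.7281*x^4 + 6.6258*x^3 - 17.7489*x^2 - 3.645*x + 5.0625)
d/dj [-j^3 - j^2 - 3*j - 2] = -3*j^2 - 2*j - 3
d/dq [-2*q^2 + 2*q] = 2 - 4*q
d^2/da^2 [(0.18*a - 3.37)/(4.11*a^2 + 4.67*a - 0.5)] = ((26.0202 - 4.4388*a)*(4.11*a^2 + 4.67*a - 0.5) + (0.18*a - 3.37)*(8.22*a + 4.67)*(16.44*a + 9.34))/(4.11*a^2 + 4.67*a - 0.5)^3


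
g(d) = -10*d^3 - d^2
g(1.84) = -65.68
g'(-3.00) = -264.00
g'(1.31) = -54.10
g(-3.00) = 261.00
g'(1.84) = -105.25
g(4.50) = -931.50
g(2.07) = -92.98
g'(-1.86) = -100.07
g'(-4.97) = -731.09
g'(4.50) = -616.50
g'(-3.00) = -264.00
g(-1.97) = 72.57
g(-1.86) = 60.89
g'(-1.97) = -112.49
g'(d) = -30*d^2 - 2*d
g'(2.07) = -132.69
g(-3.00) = 261.00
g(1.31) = -24.20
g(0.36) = -0.60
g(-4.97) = 1202.93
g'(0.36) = -4.61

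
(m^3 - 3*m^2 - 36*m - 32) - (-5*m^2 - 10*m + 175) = m^3 + 2*m^2 - 26*m - 207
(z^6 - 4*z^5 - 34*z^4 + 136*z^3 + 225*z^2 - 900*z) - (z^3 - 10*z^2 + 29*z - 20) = z^6 - 4*z^5 - 34*z^4 + 135*z^3 + 235*z^2 - 929*z + 20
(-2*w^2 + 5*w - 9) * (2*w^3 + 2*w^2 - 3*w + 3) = -4*w^5 + 6*w^4 - 2*w^3 - 39*w^2 + 42*w - 27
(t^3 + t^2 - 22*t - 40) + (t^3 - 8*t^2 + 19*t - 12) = 2*t^3 - 7*t^2 - 3*t - 52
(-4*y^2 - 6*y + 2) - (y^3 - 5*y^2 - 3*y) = -y^3 + y^2 - 3*y + 2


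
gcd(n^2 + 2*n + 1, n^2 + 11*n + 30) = 1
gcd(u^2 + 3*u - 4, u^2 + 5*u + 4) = u + 4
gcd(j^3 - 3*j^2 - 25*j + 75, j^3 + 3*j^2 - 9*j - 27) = j - 3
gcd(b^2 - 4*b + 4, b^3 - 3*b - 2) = b - 2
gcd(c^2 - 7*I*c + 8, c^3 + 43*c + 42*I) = c + I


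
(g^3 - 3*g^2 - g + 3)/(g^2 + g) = g - 4 + 3/g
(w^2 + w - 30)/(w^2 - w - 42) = (w - 5)/(w - 7)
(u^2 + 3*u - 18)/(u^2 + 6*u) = (u - 3)/u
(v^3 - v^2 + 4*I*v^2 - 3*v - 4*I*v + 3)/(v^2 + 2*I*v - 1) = (v^2 + v*(-1 + 3*I) - 3*I)/(v + I)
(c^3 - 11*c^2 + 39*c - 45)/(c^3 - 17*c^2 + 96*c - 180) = (c^2 - 6*c + 9)/(c^2 - 12*c + 36)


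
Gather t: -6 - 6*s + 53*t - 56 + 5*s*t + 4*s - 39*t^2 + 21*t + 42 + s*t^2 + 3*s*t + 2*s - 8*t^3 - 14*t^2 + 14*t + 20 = -8*t^3 + t^2*(s - 53) + t*(8*s + 88)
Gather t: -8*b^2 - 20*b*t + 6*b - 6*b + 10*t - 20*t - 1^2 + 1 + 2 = -8*b^2 + t*(-20*b - 10) + 2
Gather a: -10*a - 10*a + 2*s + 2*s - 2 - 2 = -20*a + 4*s - 4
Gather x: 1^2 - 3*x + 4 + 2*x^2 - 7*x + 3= 2*x^2 - 10*x + 8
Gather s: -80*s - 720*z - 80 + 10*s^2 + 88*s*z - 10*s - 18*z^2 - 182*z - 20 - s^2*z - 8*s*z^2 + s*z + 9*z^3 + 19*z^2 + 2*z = s^2*(10 - z) + s*(-8*z^2 + 89*z - 90) + 9*z^3 + z^2 - 900*z - 100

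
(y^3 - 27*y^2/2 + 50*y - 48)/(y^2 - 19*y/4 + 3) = 2*(2*y^2 - 19*y + 24)/(4*y - 3)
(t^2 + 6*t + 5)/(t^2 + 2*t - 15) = (t + 1)/(t - 3)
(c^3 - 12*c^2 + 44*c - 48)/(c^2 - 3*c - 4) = (c^2 - 8*c + 12)/(c + 1)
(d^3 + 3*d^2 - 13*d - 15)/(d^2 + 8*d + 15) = (d^2 - 2*d - 3)/(d + 3)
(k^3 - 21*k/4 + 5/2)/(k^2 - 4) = (k^2 + 2*k - 5/4)/(k + 2)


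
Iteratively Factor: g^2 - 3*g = (g)*(g - 3)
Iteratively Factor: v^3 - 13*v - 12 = (v + 3)*(v^2 - 3*v - 4) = (v + 1)*(v + 3)*(v - 4)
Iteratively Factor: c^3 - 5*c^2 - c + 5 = (c - 5)*(c^2 - 1) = (c - 5)*(c - 1)*(c + 1)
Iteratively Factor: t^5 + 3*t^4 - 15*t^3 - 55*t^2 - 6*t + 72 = (t + 3)*(t^4 - 15*t^2 - 10*t + 24) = (t + 3)^2*(t^3 - 3*t^2 - 6*t + 8) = (t - 4)*(t + 3)^2*(t^2 + t - 2) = (t - 4)*(t - 1)*(t + 3)^2*(t + 2)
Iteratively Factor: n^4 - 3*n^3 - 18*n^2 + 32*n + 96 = (n - 4)*(n^3 + n^2 - 14*n - 24) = (n - 4)^2*(n^2 + 5*n + 6) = (n - 4)^2*(n + 3)*(n + 2)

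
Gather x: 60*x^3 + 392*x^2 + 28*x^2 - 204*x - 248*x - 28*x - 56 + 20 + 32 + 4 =60*x^3 + 420*x^2 - 480*x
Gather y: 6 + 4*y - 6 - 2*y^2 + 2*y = -2*y^2 + 6*y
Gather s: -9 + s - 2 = s - 11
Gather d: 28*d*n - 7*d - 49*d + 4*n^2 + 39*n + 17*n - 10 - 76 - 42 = d*(28*n - 56) + 4*n^2 + 56*n - 128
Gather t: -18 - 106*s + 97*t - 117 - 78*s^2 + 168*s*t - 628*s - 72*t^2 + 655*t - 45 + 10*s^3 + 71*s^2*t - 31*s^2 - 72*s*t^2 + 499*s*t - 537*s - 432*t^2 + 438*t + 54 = 10*s^3 - 109*s^2 - 1271*s + t^2*(-72*s - 504) + t*(71*s^2 + 667*s + 1190) - 126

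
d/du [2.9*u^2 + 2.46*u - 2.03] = 5.8*u + 2.46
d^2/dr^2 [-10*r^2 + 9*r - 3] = -20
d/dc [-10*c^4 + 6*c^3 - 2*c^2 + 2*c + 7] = -40*c^3 + 18*c^2 - 4*c + 2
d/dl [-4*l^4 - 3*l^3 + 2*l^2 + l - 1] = -16*l^3 - 9*l^2 + 4*l + 1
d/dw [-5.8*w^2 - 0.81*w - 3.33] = -11.6*w - 0.81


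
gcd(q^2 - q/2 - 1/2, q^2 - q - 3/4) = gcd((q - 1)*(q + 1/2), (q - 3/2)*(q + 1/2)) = q + 1/2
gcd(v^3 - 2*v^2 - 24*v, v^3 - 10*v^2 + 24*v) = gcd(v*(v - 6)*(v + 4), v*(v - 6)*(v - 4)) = v^2 - 6*v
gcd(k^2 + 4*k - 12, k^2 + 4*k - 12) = k^2 + 4*k - 12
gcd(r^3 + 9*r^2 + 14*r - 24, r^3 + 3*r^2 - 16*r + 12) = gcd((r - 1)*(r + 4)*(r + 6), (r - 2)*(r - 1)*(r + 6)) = r^2 + 5*r - 6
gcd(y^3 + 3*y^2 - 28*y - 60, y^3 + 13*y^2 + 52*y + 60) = y^2 + 8*y + 12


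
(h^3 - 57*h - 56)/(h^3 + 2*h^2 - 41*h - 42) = (h - 8)/(h - 6)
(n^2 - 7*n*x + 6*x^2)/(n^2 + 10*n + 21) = (n^2 - 7*n*x + 6*x^2)/(n^2 + 10*n + 21)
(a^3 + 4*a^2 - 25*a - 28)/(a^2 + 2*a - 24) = (a^2 + 8*a + 7)/(a + 6)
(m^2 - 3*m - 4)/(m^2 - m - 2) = (m - 4)/(m - 2)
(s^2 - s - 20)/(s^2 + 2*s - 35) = (s + 4)/(s + 7)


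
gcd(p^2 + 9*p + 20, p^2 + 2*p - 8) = p + 4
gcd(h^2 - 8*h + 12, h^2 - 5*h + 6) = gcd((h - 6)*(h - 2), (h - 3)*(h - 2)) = h - 2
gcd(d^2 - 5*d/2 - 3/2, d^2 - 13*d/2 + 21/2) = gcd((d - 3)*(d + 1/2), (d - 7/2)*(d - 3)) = d - 3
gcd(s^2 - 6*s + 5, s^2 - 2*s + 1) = s - 1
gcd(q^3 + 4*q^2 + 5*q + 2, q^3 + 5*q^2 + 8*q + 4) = q^2 + 3*q + 2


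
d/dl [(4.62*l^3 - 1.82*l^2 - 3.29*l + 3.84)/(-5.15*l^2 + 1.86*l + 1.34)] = (-23.793*l^4 + 17.1864*l^3 - 1.7563*l^2 + 34.6744*l - 11.551)/(26.5225*l^4 - 19.158*l^3 - 10.3424*l^2 + 4.9848*l + 1.7956)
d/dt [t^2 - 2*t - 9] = 2*t - 2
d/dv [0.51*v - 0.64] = 0.510000000000000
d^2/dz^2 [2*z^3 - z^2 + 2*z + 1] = 12*z - 2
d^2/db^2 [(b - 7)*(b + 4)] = 2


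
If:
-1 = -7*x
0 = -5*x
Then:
No Solution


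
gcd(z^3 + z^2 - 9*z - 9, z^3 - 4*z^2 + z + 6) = z^2 - 2*z - 3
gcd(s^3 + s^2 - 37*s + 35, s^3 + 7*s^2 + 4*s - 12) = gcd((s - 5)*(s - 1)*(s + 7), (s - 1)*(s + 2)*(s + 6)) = s - 1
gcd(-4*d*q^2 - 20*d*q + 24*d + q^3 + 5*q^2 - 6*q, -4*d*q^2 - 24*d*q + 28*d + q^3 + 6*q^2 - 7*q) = -4*d*q + 4*d + q^2 - q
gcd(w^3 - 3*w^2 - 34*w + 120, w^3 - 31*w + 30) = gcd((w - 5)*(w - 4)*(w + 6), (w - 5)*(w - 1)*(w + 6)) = w^2 + w - 30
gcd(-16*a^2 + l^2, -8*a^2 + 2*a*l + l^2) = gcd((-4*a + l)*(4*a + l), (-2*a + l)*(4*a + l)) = 4*a + l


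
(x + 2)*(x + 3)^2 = x^3 + 8*x^2 + 21*x + 18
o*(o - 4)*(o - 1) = o^3 - 5*o^2 + 4*o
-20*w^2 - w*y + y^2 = (-5*w + y)*(4*w + y)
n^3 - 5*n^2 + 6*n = n*(n - 3)*(n - 2)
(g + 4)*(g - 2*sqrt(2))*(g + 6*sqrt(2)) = g^3 + 4*g^2 + 4*sqrt(2)*g^2 - 24*g + 16*sqrt(2)*g - 96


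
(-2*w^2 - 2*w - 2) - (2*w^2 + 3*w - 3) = -4*w^2 - 5*w + 1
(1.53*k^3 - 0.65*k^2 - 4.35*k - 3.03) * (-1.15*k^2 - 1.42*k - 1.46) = -1.7595*k^5 - 1.4251*k^4 + 3.6917*k^3 + 10.6105*k^2 + 10.6536*k + 4.4238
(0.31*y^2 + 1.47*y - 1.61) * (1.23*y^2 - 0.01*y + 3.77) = 0.3813*y^4 + 1.805*y^3 - 0.8263*y^2 + 5.558*y - 6.0697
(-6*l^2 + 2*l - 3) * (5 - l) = 6*l^3 - 32*l^2 + 13*l - 15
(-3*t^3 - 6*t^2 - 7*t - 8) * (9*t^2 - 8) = -27*t^5 - 54*t^4 - 39*t^3 - 24*t^2 + 56*t + 64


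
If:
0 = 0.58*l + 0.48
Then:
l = -0.83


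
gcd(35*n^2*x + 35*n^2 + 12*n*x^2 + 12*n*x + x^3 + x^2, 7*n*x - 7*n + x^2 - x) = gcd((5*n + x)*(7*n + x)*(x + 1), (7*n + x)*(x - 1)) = 7*n + x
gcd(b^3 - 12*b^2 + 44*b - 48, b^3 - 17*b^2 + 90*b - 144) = b - 6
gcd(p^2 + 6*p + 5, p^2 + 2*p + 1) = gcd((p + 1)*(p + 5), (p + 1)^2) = p + 1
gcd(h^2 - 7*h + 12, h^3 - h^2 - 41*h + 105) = h - 3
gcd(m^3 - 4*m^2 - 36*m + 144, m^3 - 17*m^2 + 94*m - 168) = m^2 - 10*m + 24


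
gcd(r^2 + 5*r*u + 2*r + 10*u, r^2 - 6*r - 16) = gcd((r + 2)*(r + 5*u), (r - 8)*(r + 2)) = r + 2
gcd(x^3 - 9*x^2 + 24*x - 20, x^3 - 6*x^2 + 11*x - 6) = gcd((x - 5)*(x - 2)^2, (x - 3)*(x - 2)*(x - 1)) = x - 2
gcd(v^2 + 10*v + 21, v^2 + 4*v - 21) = v + 7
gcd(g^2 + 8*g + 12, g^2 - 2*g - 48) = g + 6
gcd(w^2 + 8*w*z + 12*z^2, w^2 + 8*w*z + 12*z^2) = w^2 + 8*w*z + 12*z^2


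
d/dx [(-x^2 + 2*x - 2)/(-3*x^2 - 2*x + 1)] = 2*(4*x^2 - 7*x - 1)/(9*x^4 + 12*x^3 - 2*x^2 - 4*x + 1)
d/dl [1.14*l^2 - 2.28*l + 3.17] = 2.28*l - 2.28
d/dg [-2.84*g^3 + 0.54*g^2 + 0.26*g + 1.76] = -8.52*g^2 + 1.08*g + 0.26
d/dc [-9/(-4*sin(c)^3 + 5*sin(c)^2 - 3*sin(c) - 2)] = 9*(-12*sin(c)^2 + 10*sin(c) - 3)*cos(c)/(4*sin(c)^3 - 5*sin(c)^2 + 3*sin(c) + 2)^2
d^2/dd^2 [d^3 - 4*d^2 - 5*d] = 6*d - 8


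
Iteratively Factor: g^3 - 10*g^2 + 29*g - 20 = (g - 1)*(g^2 - 9*g + 20) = (g - 4)*(g - 1)*(g - 5)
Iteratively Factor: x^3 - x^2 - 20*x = (x + 4)*(x^2 - 5*x) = (x - 5)*(x + 4)*(x)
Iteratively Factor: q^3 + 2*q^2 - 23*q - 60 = (q - 5)*(q^2 + 7*q + 12) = (q - 5)*(q + 4)*(q + 3)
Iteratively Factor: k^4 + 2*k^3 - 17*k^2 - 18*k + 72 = (k - 2)*(k^3 + 4*k^2 - 9*k - 36) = (k - 2)*(k + 4)*(k^2 - 9) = (k - 3)*(k - 2)*(k + 4)*(k + 3)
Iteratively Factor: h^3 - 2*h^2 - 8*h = (h + 2)*(h^2 - 4*h) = (h - 4)*(h + 2)*(h)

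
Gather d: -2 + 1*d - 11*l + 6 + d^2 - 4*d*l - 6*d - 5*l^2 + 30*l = d^2 + d*(-4*l - 5) - 5*l^2 + 19*l + 4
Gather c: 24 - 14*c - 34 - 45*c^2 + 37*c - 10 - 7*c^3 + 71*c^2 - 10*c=-7*c^3 + 26*c^2 + 13*c - 20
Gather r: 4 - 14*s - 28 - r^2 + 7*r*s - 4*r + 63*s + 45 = -r^2 + r*(7*s - 4) + 49*s + 21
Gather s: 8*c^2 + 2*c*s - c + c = 8*c^2 + 2*c*s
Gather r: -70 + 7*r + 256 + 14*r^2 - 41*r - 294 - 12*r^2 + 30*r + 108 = 2*r^2 - 4*r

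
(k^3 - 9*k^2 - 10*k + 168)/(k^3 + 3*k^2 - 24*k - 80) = (k^2 - 13*k + 42)/(k^2 - k - 20)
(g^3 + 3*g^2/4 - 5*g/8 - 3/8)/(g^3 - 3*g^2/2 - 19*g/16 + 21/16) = 2*(2*g + 1)/(4*g - 7)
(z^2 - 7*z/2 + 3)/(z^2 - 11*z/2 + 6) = (z - 2)/(z - 4)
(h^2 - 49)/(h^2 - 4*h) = (h^2 - 49)/(h*(h - 4))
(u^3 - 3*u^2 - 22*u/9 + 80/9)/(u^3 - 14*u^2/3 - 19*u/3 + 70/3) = (9*u^2 - 9*u - 40)/(3*(3*u^2 - 8*u - 35))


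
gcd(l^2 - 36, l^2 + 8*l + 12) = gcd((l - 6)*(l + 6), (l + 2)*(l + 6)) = l + 6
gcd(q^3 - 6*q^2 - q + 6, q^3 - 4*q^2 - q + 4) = q^2 - 1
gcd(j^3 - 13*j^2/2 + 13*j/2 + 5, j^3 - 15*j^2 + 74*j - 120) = j - 5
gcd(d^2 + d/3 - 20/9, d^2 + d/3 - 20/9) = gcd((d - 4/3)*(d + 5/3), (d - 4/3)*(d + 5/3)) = d^2 + d/3 - 20/9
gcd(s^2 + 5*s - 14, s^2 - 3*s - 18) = 1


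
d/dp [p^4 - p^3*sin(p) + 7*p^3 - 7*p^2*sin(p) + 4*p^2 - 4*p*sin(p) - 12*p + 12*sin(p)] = -p^3*cos(p) + 4*p^3 - 3*p^2*sin(p) - 7*p^2*cos(p) + 21*p^2 - 14*p*sin(p) - 4*p*cos(p) + 8*p - 4*sin(p) + 12*cos(p) - 12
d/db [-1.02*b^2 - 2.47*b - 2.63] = -2.04*b - 2.47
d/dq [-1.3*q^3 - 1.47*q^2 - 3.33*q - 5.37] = -3.9*q^2 - 2.94*q - 3.33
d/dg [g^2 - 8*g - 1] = 2*g - 8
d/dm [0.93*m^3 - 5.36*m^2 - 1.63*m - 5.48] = 2.79*m^2 - 10.72*m - 1.63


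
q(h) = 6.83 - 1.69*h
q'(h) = -1.69000000000000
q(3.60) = 0.75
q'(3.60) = -1.69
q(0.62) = 5.78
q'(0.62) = -1.69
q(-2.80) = 11.56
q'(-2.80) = -1.69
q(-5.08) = 15.42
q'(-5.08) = -1.69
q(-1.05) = 8.60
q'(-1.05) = -1.69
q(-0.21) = 7.18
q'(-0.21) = -1.69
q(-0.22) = 7.20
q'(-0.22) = -1.69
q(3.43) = 1.03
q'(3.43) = -1.69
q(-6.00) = 16.97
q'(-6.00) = -1.69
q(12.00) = -13.45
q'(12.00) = -1.69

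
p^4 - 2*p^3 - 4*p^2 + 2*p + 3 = (p - 3)*(p - 1)*(p + 1)^2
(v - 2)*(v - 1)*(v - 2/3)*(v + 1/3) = v^4 - 10*v^3/3 + 25*v^2/9 - 4/9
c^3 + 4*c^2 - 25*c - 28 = (c - 4)*(c + 1)*(c + 7)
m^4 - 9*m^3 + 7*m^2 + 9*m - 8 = (m - 8)*(m - 1)^2*(m + 1)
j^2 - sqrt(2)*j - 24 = (j - 4*sqrt(2))*(j + 3*sqrt(2))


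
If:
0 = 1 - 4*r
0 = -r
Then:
No Solution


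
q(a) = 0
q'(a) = 0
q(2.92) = 0.00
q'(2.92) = 0.00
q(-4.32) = 0.00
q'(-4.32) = 0.00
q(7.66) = 0.00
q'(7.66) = 0.00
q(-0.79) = 0.00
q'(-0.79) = 0.00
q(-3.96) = 0.00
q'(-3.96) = 0.00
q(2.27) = 0.00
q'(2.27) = 0.00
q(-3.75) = 0.00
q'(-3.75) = 0.00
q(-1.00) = 0.00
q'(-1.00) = 0.00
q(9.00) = 0.00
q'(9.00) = 0.00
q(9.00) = 0.00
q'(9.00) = 0.00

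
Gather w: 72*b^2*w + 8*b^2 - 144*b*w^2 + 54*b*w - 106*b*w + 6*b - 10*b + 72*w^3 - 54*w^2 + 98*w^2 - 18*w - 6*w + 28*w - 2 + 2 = 8*b^2 - 4*b + 72*w^3 + w^2*(44 - 144*b) + w*(72*b^2 - 52*b + 4)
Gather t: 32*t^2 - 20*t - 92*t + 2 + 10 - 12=32*t^2 - 112*t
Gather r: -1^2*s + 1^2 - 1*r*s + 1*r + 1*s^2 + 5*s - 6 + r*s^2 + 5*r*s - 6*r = r*(s^2 + 4*s - 5) + s^2 + 4*s - 5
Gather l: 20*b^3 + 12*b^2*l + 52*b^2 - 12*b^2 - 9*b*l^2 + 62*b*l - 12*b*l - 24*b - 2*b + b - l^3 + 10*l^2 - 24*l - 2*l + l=20*b^3 + 40*b^2 - 25*b - l^3 + l^2*(10 - 9*b) + l*(12*b^2 + 50*b - 25)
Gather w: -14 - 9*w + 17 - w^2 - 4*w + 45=-w^2 - 13*w + 48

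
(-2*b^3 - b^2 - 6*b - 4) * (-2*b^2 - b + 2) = 4*b^5 + 4*b^4 + 9*b^3 + 12*b^2 - 8*b - 8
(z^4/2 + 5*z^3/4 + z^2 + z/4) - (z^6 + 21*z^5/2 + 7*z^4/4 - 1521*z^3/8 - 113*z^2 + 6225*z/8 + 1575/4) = -z^6 - 21*z^5/2 - 5*z^4/4 + 1531*z^3/8 + 114*z^2 - 6223*z/8 - 1575/4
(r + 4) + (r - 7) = 2*r - 3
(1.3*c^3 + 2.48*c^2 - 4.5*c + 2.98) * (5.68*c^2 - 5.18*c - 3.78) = 7.384*c^5 + 7.3524*c^4 - 43.3204*c^3 + 30.862*c^2 + 1.5736*c - 11.2644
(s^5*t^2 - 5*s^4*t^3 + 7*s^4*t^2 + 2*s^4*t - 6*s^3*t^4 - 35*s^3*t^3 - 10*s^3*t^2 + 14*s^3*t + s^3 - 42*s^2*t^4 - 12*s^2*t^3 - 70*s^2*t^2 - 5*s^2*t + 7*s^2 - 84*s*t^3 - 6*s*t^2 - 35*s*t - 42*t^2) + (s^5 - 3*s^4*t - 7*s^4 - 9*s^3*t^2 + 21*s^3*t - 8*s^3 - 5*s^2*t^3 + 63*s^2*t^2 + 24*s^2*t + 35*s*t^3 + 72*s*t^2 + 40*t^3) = s^5*t^2 + s^5 - 5*s^4*t^3 + 7*s^4*t^2 - s^4*t - 7*s^4 - 6*s^3*t^4 - 35*s^3*t^3 - 19*s^3*t^2 + 35*s^3*t - 7*s^3 - 42*s^2*t^4 - 17*s^2*t^3 - 7*s^2*t^2 + 19*s^2*t + 7*s^2 - 49*s*t^3 + 66*s*t^2 - 35*s*t + 40*t^3 - 42*t^2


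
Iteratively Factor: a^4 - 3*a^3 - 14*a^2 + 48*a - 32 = (a - 2)*(a^3 - a^2 - 16*a + 16) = (a - 4)*(a - 2)*(a^2 + 3*a - 4) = (a - 4)*(a - 2)*(a - 1)*(a + 4)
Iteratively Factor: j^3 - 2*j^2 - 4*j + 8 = (j - 2)*(j^2 - 4) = (j - 2)^2*(j + 2)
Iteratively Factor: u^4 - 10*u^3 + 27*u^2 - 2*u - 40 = (u - 5)*(u^3 - 5*u^2 + 2*u + 8) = (u - 5)*(u - 4)*(u^2 - u - 2) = (u - 5)*(u - 4)*(u + 1)*(u - 2)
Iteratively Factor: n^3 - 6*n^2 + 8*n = (n)*(n^2 - 6*n + 8) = n*(n - 2)*(n - 4)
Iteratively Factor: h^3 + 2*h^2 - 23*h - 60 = (h + 3)*(h^2 - h - 20) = (h + 3)*(h + 4)*(h - 5)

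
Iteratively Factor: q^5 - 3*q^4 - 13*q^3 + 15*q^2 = (q)*(q^4 - 3*q^3 - 13*q^2 + 15*q) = q*(q - 5)*(q^3 + 2*q^2 - 3*q) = q^2*(q - 5)*(q^2 + 2*q - 3) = q^2*(q - 5)*(q + 3)*(q - 1)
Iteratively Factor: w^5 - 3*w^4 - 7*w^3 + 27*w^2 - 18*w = (w + 3)*(w^4 - 6*w^3 + 11*w^2 - 6*w) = (w - 1)*(w + 3)*(w^3 - 5*w^2 + 6*w) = w*(w - 1)*(w + 3)*(w^2 - 5*w + 6) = w*(w - 2)*(w - 1)*(w + 3)*(w - 3)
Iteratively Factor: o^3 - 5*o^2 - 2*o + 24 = (o + 2)*(o^2 - 7*o + 12) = (o - 3)*(o + 2)*(o - 4)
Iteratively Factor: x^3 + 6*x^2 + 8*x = (x + 2)*(x^2 + 4*x) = x*(x + 2)*(x + 4)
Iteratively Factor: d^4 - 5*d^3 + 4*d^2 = (d - 4)*(d^3 - d^2) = d*(d - 4)*(d^2 - d) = d*(d - 4)*(d - 1)*(d)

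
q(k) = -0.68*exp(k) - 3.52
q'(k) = -0.68*exp(k)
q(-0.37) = -3.99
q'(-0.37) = -0.47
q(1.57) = -6.79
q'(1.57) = -3.27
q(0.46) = -4.60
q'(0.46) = -1.08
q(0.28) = -4.42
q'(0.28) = -0.90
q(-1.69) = -3.65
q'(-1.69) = -0.13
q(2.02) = -8.65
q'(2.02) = -5.13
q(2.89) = -15.76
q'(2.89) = -12.24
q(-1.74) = -3.64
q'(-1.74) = -0.12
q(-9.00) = -3.52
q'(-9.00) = 0.00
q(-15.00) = -3.52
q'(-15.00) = 0.00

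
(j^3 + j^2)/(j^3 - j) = j/(j - 1)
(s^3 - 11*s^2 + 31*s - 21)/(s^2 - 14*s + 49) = (s^2 - 4*s + 3)/(s - 7)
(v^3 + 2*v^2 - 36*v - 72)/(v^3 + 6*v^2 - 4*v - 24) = (v - 6)/(v - 2)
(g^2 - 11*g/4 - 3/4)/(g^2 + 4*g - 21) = (g + 1/4)/(g + 7)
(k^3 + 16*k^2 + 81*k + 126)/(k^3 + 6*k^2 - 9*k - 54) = (k + 7)/(k - 3)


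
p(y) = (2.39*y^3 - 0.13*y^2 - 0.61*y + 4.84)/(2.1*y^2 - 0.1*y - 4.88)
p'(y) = (0.1 - 4.2*y)*(2.39*y^3 - 0.13*y^2 - 0.61*y + 4.84)/(2.1*y^2 - 0.1*y - 4.88)^2 + (7.17*y^2 - 0.26*y - 0.61)/(2.1*y^2 - 0.1*y - 4.88) = (5.019*y^4 - 0.478*y^3 - 33.6956*y^2 - 19.0592*y + 3.4608)/(4.41*y^4 - 0.42*y^3 - 20.486*y^2 + 0.976*y + 23.8144)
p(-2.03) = -3.63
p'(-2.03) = -0.47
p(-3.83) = -4.90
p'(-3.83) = 1.00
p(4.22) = 5.59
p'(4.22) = 0.85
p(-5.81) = -6.98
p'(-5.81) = 1.08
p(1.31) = -6.53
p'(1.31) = -33.14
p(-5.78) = -6.95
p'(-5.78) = 1.08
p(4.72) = 6.04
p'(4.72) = 0.93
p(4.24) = 5.61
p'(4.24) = 0.86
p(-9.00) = -10.49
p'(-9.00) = 1.11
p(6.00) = 7.31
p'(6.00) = 1.03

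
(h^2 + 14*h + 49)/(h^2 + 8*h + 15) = (h^2 + 14*h + 49)/(h^2 + 8*h + 15)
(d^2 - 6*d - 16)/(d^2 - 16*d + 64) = (d + 2)/(d - 8)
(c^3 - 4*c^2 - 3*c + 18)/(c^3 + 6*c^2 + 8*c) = (c^2 - 6*c + 9)/(c*(c + 4))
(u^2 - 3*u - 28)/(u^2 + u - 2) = (u^2 - 3*u - 28)/(u^2 + u - 2)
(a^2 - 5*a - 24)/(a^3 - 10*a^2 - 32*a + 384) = (a + 3)/(a^2 - 2*a - 48)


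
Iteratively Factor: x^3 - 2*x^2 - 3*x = (x - 3)*(x^2 + x) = (x - 3)*(x + 1)*(x)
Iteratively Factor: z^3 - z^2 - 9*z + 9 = (z - 1)*(z^2 - 9) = (z - 3)*(z - 1)*(z + 3)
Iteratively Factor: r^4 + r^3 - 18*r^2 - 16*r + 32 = (r + 4)*(r^3 - 3*r^2 - 6*r + 8) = (r + 2)*(r + 4)*(r^2 - 5*r + 4) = (r - 4)*(r + 2)*(r + 4)*(r - 1)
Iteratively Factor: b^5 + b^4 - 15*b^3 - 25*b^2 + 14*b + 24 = (b + 3)*(b^4 - 2*b^3 - 9*b^2 + 2*b + 8) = (b - 1)*(b + 3)*(b^3 - b^2 - 10*b - 8) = (b - 4)*(b - 1)*(b + 3)*(b^2 + 3*b + 2) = (b - 4)*(b - 1)*(b + 2)*(b + 3)*(b + 1)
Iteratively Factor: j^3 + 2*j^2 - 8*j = (j)*(j^2 + 2*j - 8) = j*(j + 4)*(j - 2)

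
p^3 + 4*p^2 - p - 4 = (p - 1)*(p + 1)*(p + 4)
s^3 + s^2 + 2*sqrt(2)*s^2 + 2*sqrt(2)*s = s*(s + 1)*(s + 2*sqrt(2))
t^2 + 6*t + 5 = (t + 1)*(t + 5)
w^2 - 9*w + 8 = (w - 8)*(w - 1)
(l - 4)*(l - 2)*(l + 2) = l^3 - 4*l^2 - 4*l + 16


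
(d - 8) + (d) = 2*d - 8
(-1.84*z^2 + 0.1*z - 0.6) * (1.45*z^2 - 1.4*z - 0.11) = -2.668*z^4 + 2.721*z^3 - 0.8076*z^2 + 0.829*z + 0.066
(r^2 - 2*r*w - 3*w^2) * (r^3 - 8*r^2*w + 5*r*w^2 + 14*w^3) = r^5 - 10*r^4*w + 18*r^3*w^2 + 28*r^2*w^3 - 43*r*w^4 - 42*w^5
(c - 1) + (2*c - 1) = 3*c - 2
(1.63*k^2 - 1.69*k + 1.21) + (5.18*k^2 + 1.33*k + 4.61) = 6.81*k^2 - 0.36*k + 5.82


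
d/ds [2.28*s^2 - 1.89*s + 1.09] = 4.56*s - 1.89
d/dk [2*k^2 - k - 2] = 4*k - 1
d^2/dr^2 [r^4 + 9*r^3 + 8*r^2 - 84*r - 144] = 12*r^2 + 54*r + 16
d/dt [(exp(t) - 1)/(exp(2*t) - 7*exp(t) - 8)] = ((1 - exp(t))*(2*exp(t) - 7) + exp(2*t) - 7*exp(t) - 8)*exp(t)/(-exp(2*t) + 7*exp(t) + 8)^2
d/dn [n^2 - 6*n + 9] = 2*n - 6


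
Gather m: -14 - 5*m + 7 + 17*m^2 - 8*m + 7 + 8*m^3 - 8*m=8*m^3 + 17*m^2 - 21*m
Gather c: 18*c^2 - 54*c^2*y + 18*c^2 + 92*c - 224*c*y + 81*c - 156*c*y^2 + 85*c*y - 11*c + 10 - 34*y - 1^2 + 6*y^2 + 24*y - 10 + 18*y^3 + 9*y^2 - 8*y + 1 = c^2*(36 - 54*y) + c*(-156*y^2 - 139*y + 162) + 18*y^3 + 15*y^2 - 18*y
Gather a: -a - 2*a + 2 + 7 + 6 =15 - 3*a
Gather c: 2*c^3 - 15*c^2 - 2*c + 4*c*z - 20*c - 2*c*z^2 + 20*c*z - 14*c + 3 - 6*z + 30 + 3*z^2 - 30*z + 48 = 2*c^3 - 15*c^2 + c*(-2*z^2 + 24*z - 36) + 3*z^2 - 36*z + 81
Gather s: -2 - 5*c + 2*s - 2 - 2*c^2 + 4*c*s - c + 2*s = -2*c^2 - 6*c + s*(4*c + 4) - 4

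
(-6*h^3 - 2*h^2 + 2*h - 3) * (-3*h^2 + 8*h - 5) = 18*h^5 - 42*h^4 + 8*h^3 + 35*h^2 - 34*h + 15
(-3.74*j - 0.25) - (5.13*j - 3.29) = 3.04 - 8.87*j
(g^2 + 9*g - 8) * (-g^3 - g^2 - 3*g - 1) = -g^5 - 10*g^4 - 4*g^3 - 20*g^2 + 15*g + 8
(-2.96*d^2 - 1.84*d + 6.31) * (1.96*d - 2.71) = -5.8016*d^3 + 4.4152*d^2 + 17.354*d - 17.1001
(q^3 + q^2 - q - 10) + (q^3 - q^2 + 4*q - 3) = 2*q^3 + 3*q - 13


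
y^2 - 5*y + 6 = (y - 3)*(y - 2)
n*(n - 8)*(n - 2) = n^3 - 10*n^2 + 16*n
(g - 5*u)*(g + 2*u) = g^2 - 3*g*u - 10*u^2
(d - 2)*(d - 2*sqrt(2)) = d^2 - 2*sqrt(2)*d - 2*d + 4*sqrt(2)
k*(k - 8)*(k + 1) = k^3 - 7*k^2 - 8*k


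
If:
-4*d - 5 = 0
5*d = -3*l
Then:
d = -5/4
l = 25/12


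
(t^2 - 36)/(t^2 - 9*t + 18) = (t + 6)/(t - 3)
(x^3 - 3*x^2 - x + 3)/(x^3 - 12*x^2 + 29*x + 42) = (x^2 - 4*x + 3)/(x^2 - 13*x + 42)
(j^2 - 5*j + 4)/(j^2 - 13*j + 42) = (j^2 - 5*j + 4)/(j^2 - 13*j + 42)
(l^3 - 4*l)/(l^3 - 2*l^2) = (l + 2)/l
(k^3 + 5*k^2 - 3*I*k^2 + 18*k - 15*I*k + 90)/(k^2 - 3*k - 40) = (k^2 - 3*I*k + 18)/(k - 8)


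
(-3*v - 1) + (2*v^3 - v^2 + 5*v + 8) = 2*v^3 - v^2 + 2*v + 7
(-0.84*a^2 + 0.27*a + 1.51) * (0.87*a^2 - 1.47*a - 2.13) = -0.7308*a^4 + 1.4697*a^3 + 2.706*a^2 - 2.7948*a - 3.2163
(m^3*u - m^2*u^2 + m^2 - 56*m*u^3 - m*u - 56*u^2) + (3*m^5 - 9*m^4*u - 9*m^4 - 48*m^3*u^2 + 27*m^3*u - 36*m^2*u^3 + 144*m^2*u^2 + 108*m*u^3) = 3*m^5 - 9*m^4*u - 9*m^4 - 48*m^3*u^2 + 28*m^3*u - 36*m^2*u^3 + 143*m^2*u^2 + m^2 + 52*m*u^3 - m*u - 56*u^2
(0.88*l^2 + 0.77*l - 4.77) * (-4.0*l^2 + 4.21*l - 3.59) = -3.52*l^4 + 0.6248*l^3 + 19.1625*l^2 - 22.846*l + 17.1243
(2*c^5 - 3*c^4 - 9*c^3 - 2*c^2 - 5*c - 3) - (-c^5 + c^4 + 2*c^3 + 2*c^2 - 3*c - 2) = 3*c^5 - 4*c^4 - 11*c^3 - 4*c^2 - 2*c - 1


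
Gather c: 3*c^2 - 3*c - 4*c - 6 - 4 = 3*c^2 - 7*c - 10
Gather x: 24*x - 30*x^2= -30*x^2 + 24*x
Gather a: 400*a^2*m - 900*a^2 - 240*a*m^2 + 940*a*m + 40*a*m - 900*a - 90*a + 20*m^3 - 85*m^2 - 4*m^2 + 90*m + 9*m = a^2*(400*m - 900) + a*(-240*m^2 + 980*m - 990) + 20*m^3 - 89*m^2 + 99*m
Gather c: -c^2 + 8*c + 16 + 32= -c^2 + 8*c + 48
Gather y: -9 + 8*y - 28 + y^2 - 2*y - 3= y^2 + 6*y - 40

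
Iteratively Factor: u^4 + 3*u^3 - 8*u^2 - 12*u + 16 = (u + 4)*(u^3 - u^2 - 4*u + 4) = (u - 1)*(u + 4)*(u^2 - 4) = (u - 1)*(u + 2)*(u + 4)*(u - 2)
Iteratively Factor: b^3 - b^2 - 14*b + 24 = (b + 4)*(b^2 - 5*b + 6) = (b - 2)*(b + 4)*(b - 3)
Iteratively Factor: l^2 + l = (l + 1)*(l)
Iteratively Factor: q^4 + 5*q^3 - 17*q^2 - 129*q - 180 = (q + 3)*(q^3 + 2*q^2 - 23*q - 60) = (q - 5)*(q + 3)*(q^2 + 7*q + 12) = (q - 5)*(q + 3)*(q + 4)*(q + 3)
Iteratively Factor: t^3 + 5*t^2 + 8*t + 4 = (t + 1)*(t^2 + 4*t + 4) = (t + 1)*(t + 2)*(t + 2)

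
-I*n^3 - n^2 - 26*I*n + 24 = (n - 6*I)*(n + 4*I)*(-I*n + 1)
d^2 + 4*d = d*(d + 4)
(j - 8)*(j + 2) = j^2 - 6*j - 16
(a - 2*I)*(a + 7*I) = a^2 + 5*I*a + 14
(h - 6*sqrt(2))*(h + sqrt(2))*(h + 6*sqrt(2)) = h^3 + sqrt(2)*h^2 - 72*h - 72*sqrt(2)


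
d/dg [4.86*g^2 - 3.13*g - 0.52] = 9.72*g - 3.13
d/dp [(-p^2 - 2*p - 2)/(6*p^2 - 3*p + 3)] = (5*p^2 + 6*p - 4)/(3*(4*p^4 - 4*p^3 + 5*p^2 - 2*p + 1))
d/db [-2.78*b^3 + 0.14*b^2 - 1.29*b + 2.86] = -8.34*b^2 + 0.28*b - 1.29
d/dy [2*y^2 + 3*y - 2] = 4*y + 3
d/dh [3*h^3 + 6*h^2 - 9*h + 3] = 9*h^2 + 12*h - 9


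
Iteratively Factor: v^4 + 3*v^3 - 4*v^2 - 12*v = (v + 3)*(v^3 - 4*v) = v*(v + 3)*(v^2 - 4) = v*(v + 2)*(v + 3)*(v - 2)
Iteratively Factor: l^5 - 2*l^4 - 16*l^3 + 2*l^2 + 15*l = (l + 1)*(l^4 - 3*l^3 - 13*l^2 + 15*l) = (l - 5)*(l + 1)*(l^3 + 2*l^2 - 3*l) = (l - 5)*(l - 1)*(l + 1)*(l^2 + 3*l) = l*(l - 5)*(l - 1)*(l + 1)*(l + 3)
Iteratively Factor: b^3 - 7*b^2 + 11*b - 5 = (b - 1)*(b^2 - 6*b + 5) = (b - 5)*(b - 1)*(b - 1)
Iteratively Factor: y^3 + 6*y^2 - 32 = (y + 4)*(y^2 + 2*y - 8) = (y + 4)^2*(y - 2)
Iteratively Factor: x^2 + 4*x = (x + 4)*(x)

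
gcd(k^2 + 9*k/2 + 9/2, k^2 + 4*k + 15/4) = k + 3/2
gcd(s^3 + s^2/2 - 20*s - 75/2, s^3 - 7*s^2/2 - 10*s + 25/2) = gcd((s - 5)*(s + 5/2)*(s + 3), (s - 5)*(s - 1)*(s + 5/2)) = s^2 - 5*s/2 - 25/2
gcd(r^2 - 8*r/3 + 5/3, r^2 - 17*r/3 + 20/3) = r - 5/3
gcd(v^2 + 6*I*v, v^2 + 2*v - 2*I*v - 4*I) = 1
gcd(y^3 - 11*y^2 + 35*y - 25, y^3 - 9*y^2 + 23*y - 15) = y^2 - 6*y + 5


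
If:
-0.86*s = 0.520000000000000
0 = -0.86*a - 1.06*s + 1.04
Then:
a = 1.95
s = -0.60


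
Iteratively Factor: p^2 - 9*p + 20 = (p - 5)*(p - 4)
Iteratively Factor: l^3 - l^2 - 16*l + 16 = (l + 4)*(l^2 - 5*l + 4) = (l - 4)*(l + 4)*(l - 1)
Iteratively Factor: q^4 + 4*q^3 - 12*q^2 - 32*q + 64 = (q - 2)*(q^3 + 6*q^2 - 32) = (q - 2)*(q + 4)*(q^2 + 2*q - 8) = (q - 2)*(q + 4)^2*(q - 2)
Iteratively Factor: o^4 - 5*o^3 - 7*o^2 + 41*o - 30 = (o - 5)*(o^3 - 7*o + 6) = (o - 5)*(o + 3)*(o^2 - 3*o + 2) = (o - 5)*(o - 1)*(o + 3)*(o - 2)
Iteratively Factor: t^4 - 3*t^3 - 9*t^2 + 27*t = (t - 3)*(t^3 - 9*t) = t*(t - 3)*(t^2 - 9) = t*(t - 3)*(t + 3)*(t - 3)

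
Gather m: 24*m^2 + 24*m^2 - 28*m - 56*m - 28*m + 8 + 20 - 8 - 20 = 48*m^2 - 112*m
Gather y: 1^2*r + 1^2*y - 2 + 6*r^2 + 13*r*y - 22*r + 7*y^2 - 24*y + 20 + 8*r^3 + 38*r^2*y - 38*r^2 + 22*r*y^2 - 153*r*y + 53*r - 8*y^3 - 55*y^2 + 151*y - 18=8*r^3 - 32*r^2 + 32*r - 8*y^3 + y^2*(22*r - 48) + y*(38*r^2 - 140*r + 128)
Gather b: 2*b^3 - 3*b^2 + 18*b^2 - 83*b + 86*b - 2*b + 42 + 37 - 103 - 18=2*b^3 + 15*b^2 + b - 42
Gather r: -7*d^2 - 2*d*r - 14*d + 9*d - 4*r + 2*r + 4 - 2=-7*d^2 - 5*d + r*(-2*d - 2) + 2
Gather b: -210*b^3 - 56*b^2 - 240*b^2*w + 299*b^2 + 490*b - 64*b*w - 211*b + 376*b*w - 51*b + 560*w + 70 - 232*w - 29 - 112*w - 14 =-210*b^3 + b^2*(243 - 240*w) + b*(312*w + 228) + 216*w + 27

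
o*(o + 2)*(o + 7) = o^3 + 9*o^2 + 14*o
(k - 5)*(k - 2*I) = k^2 - 5*k - 2*I*k + 10*I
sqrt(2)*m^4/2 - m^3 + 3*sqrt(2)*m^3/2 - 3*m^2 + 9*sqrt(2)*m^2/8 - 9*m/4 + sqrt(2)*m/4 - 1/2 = (m/2 + 1)*(m + 1/2)*(m - sqrt(2))*(sqrt(2)*m + sqrt(2)/2)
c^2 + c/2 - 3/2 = (c - 1)*(c + 3/2)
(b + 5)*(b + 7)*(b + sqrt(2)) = b^3 + sqrt(2)*b^2 + 12*b^2 + 12*sqrt(2)*b + 35*b + 35*sqrt(2)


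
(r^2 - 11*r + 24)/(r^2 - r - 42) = (-r^2 + 11*r - 24)/(-r^2 + r + 42)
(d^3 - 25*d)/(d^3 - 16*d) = (d^2 - 25)/(d^2 - 16)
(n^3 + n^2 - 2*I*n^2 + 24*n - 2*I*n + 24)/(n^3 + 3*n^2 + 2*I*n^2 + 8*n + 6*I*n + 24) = (n^2 + n*(1 - 6*I) - 6*I)/(n^2 + n*(3 - 2*I) - 6*I)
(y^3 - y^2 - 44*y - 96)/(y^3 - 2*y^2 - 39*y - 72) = (y + 4)/(y + 3)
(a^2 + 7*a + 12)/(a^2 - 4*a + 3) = (a^2 + 7*a + 12)/(a^2 - 4*a + 3)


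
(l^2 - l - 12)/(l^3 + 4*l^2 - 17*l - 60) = 1/(l + 5)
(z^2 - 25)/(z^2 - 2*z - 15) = (z + 5)/(z + 3)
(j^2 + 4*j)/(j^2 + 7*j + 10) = j*(j + 4)/(j^2 + 7*j + 10)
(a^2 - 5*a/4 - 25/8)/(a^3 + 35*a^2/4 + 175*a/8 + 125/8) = (2*a - 5)/(2*a^2 + 15*a + 25)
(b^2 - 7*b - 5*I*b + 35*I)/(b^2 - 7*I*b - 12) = (-b^2 + 7*b + 5*I*b - 35*I)/(-b^2 + 7*I*b + 12)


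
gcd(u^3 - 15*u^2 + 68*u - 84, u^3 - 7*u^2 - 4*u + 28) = u^2 - 9*u + 14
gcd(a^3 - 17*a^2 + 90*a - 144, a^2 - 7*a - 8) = a - 8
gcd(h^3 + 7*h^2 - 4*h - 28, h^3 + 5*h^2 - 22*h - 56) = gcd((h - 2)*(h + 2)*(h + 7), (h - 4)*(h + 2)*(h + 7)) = h^2 + 9*h + 14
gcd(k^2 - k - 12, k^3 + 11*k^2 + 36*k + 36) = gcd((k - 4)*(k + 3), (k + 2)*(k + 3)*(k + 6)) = k + 3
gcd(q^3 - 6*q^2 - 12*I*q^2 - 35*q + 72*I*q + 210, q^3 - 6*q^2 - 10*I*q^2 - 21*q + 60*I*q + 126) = q^2 + q*(-6 - 7*I) + 42*I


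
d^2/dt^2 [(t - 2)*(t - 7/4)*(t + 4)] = 6*t + 1/2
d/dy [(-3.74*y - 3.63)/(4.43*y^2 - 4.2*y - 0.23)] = (16.5682*y^2 + 32.1618*y - 14.3858)/(19.6249*y^4 - 37.212*y^3 + 15.6022*y^2 + 1.932*y + 0.0529)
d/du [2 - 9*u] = -9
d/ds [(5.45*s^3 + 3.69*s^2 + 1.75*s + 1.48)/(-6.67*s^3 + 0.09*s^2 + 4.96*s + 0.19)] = (-1.4210854715202e-14*s^5 + 25.1028*s^4 + 77.409*s^3 + 50.8662*s^2 + 1.1358*s - 7.0083)/(44.4889*s^6 - 1.2006*s^5 - 66.1583*s^4 - 1.6418*s^3 + 24.6358*s^2 + 1.8848*s + 0.0361)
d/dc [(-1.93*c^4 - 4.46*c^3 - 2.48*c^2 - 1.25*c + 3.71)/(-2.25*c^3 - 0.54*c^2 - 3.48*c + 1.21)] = (4.3425*c^6 + 2.0844*c^5 + 16.9776*c^4 + 16.0754*c^3 + 16.8081*c^2 - 1.9948*c + 11.3983)/(5.0625*c^6 + 2.43*c^5 + 15.9516*c^4 - 1.6866*c^3 + 10.8036*c^2 - 8.4216*c + 1.4641)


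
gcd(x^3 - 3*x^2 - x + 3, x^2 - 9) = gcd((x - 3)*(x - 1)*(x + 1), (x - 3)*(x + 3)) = x - 3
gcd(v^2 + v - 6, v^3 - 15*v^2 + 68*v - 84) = v - 2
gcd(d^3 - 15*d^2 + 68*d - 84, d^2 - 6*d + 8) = d - 2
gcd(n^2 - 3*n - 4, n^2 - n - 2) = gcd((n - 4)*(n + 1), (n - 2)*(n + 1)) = n + 1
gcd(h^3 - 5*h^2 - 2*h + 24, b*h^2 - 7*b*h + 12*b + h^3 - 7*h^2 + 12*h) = h^2 - 7*h + 12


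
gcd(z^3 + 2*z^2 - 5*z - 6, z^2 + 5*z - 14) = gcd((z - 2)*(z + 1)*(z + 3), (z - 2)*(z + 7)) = z - 2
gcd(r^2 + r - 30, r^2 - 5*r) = r - 5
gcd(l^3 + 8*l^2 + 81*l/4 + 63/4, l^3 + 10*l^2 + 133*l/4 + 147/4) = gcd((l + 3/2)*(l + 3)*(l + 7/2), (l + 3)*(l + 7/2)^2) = l^2 + 13*l/2 + 21/2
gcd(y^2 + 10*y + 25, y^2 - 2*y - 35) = y + 5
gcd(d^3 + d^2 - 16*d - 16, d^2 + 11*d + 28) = d + 4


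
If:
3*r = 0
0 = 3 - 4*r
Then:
No Solution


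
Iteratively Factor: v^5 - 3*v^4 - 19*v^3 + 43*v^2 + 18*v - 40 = (v + 4)*(v^4 - 7*v^3 + 9*v^2 + 7*v - 10) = (v - 5)*(v + 4)*(v^3 - 2*v^2 - v + 2) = (v - 5)*(v + 1)*(v + 4)*(v^2 - 3*v + 2) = (v - 5)*(v - 2)*(v + 1)*(v + 4)*(v - 1)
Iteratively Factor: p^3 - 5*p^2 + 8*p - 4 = (p - 2)*(p^2 - 3*p + 2) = (p - 2)*(p - 1)*(p - 2)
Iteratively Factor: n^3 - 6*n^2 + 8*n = (n)*(n^2 - 6*n + 8) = n*(n - 4)*(n - 2)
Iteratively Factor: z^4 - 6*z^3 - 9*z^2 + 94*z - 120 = (z + 4)*(z^3 - 10*z^2 + 31*z - 30) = (z - 5)*(z + 4)*(z^2 - 5*z + 6) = (z - 5)*(z - 3)*(z + 4)*(z - 2)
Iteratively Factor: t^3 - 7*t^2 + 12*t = (t - 4)*(t^2 - 3*t) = t*(t - 4)*(t - 3)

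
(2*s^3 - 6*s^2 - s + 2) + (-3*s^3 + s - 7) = -s^3 - 6*s^2 - 5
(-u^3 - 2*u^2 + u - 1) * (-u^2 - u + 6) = u^5 + 3*u^4 - 5*u^3 - 12*u^2 + 7*u - 6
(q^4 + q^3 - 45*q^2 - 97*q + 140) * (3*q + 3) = 3*q^5 + 6*q^4 - 132*q^3 - 426*q^2 + 129*q + 420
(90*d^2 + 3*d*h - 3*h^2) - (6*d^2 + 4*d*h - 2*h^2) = 84*d^2 - d*h - h^2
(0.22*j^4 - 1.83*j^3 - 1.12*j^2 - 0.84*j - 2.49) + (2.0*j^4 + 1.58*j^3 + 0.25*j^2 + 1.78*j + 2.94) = 2.22*j^4 - 0.25*j^3 - 0.87*j^2 + 0.94*j + 0.45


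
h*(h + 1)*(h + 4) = h^3 + 5*h^2 + 4*h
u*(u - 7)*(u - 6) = u^3 - 13*u^2 + 42*u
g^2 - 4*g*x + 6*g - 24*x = (g + 6)*(g - 4*x)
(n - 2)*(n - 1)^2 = n^3 - 4*n^2 + 5*n - 2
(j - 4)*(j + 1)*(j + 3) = j^3 - 13*j - 12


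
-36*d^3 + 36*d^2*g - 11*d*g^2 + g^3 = (-6*d + g)*(-3*d + g)*(-2*d + g)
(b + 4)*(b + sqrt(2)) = b^2 + sqrt(2)*b + 4*b + 4*sqrt(2)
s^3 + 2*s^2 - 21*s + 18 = (s - 3)*(s - 1)*(s + 6)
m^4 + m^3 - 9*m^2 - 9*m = m*(m - 3)*(m + 1)*(m + 3)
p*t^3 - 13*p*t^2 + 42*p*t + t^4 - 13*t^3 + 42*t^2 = t*(p + t)*(t - 7)*(t - 6)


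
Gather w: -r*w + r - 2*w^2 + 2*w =r - 2*w^2 + w*(2 - r)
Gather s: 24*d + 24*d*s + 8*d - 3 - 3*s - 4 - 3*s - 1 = 32*d + s*(24*d - 6) - 8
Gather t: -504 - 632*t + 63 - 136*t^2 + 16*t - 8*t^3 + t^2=-8*t^3 - 135*t^2 - 616*t - 441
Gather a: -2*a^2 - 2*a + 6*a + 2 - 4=-2*a^2 + 4*a - 2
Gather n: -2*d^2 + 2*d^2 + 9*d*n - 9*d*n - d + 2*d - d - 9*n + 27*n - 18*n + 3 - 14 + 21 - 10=0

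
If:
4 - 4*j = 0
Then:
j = 1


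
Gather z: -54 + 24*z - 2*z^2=-2*z^2 + 24*z - 54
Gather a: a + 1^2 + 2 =a + 3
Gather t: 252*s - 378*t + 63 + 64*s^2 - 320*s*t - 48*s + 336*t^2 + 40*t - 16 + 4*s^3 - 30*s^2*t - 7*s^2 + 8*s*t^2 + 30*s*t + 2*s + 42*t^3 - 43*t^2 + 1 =4*s^3 + 57*s^2 + 206*s + 42*t^3 + t^2*(8*s + 293) + t*(-30*s^2 - 290*s - 338) + 48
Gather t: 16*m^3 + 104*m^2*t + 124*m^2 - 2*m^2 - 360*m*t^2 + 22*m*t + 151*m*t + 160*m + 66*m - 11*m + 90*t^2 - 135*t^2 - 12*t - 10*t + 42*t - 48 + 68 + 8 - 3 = 16*m^3 + 122*m^2 + 215*m + t^2*(-360*m - 45) + t*(104*m^2 + 173*m + 20) + 25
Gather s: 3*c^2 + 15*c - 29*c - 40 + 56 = 3*c^2 - 14*c + 16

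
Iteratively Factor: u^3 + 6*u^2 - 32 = (u + 4)*(u^2 + 2*u - 8) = (u + 4)^2*(u - 2)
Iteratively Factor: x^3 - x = (x + 1)*(x^2 - x) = x*(x + 1)*(x - 1)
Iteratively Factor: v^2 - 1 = (v - 1)*(v + 1)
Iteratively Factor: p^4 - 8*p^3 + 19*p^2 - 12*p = (p - 3)*(p^3 - 5*p^2 + 4*p) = (p - 3)*(p - 1)*(p^2 - 4*p) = p*(p - 3)*(p - 1)*(p - 4)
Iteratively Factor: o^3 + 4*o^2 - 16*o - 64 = (o + 4)*(o^2 - 16) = (o + 4)^2*(o - 4)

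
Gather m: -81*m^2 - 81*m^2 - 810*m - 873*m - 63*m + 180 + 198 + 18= -162*m^2 - 1746*m + 396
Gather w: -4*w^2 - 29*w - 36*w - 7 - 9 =-4*w^2 - 65*w - 16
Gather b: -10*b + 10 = 10 - 10*b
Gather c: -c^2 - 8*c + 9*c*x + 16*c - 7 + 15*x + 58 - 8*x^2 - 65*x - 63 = -c^2 + c*(9*x + 8) - 8*x^2 - 50*x - 12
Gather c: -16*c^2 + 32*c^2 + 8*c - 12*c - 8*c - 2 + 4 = 16*c^2 - 12*c + 2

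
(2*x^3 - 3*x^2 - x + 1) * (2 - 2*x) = -4*x^4 + 10*x^3 - 4*x^2 - 4*x + 2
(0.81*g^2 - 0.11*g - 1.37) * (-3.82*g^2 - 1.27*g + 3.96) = -3.0942*g^4 - 0.6085*g^3 + 8.5807*g^2 + 1.3043*g - 5.4252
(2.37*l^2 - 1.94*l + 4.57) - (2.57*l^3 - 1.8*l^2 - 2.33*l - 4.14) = -2.57*l^3 + 4.17*l^2 + 0.39*l + 8.71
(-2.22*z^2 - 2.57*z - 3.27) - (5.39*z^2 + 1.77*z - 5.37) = -7.61*z^2 - 4.34*z + 2.1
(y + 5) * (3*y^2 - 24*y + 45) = 3*y^3 - 9*y^2 - 75*y + 225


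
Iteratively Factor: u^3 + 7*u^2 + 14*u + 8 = (u + 2)*(u^2 + 5*u + 4) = (u + 1)*(u + 2)*(u + 4)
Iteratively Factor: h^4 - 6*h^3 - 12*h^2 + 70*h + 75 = (h - 5)*(h^3 - h^2 - 17*h - 15) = (h - 5)*(h + 1)*(h^2 - 2*h - 15) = (h - 5)*(h + 1)*(h + 3)*(h - 5)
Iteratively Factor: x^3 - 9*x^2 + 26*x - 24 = (x - 4)*(x^2 - 5*x + 6) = (x - 4)*(x - 2)*(x - 3)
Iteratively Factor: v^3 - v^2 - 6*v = (v)*(v^2 - v - 6) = v*(v - 3)*(v + 2)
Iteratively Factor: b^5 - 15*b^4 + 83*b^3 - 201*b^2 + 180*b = (b)*(b^4 - 15*b^3 + 83*b^2 - 201*b + 180) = b*(b - 3)*(b^3 - 12*b^2 + 47*b - 60) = b*(b - 3)^2*(b^2 - 9*b + 20) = b*(b - 5)*(b - 3)^2*(b - 4)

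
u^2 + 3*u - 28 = (u - 4)*(u + 7)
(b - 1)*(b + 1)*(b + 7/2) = b^3 + 7*b^2/2 - b - 7/2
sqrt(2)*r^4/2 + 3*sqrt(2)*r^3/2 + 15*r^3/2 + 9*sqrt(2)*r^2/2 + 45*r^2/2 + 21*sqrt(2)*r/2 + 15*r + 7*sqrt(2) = (r + 2)*(r + sqrt(2)/2)*(r + 7*sqrt(2))*(sqrt(2)*r/2 + sqrt(2)/2)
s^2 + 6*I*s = s*(s + 6*I)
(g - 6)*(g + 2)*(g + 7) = g^3 + 3*g^2 - 40*g - 84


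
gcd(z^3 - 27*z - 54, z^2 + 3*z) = z + 3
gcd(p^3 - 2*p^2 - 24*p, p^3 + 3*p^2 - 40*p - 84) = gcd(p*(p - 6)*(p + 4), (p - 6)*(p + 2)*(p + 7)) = p - 6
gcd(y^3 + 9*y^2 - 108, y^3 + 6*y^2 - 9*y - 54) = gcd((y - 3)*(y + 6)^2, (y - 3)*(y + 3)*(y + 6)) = y^2 + 3*y - 18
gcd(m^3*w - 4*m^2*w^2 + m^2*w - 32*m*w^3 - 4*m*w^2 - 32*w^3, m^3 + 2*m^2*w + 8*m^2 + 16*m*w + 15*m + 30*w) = 1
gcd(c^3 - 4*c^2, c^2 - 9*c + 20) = c - 4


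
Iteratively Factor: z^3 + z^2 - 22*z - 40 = (z - 5)*(z^2 + 6*z + 8) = (z - 5)*(z + 4)*(z + 2)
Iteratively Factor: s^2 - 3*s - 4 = (s + 1)*(s - 4)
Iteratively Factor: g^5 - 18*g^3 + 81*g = (g - 3)*(g^4 + 3*g^3 - 9*g^2 - 27*g) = (g - 3)^2*(g^3 + 6*g^2 + 9*g) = g*(g - 3)^2*(g^2 + 6*g + 9) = g*(g - 3)^2*(g + 3)*(g + 3)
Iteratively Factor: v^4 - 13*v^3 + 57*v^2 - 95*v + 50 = (v - 5)*(v^3 - 8*v^2 + 17*v - 10) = (v - 5)^2*(v^2 - 3*v + 2) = (v - 5)^2*(v - 2)*(v - 1)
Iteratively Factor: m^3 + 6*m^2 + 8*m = (m + 4)*(m^2 + 2*m) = m*(m + 4)*(m + 2)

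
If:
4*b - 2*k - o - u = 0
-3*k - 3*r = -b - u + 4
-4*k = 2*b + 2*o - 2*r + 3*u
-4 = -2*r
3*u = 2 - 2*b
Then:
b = 5/14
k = -43/14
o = 50/7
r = 2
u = 3/7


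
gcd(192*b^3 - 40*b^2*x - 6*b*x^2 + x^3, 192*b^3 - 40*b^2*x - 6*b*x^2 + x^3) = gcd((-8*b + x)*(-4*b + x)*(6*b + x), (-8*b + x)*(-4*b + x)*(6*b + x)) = 192*b^3 - 40*b^2*x - 6*b*x^2 + x^3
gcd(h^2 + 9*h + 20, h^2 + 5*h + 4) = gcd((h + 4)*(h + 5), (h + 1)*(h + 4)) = h + 4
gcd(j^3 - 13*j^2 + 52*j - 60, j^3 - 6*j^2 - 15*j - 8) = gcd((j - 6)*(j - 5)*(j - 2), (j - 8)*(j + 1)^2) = 1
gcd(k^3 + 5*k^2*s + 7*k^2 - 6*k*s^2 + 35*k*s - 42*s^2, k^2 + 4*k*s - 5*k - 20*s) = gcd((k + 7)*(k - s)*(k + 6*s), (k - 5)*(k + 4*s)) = 1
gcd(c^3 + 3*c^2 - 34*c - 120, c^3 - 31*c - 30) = c^2 - c - 30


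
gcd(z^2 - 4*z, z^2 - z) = z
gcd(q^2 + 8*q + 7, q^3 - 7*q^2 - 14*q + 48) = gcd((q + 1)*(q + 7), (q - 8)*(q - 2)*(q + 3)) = 1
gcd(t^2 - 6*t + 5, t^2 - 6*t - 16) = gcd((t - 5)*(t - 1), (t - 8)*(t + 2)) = 1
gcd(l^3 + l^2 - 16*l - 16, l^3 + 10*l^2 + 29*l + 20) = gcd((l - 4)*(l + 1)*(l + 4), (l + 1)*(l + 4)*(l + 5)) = l^2 + 5*l + 4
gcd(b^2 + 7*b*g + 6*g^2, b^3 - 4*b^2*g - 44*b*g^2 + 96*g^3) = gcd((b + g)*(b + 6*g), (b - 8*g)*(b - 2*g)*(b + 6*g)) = b + 6*g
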